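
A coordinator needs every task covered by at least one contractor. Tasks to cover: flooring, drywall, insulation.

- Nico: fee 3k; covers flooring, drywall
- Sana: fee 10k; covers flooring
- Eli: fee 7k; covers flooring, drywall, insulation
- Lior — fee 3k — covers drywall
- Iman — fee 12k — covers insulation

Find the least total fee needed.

This is an integer covering problem.
The greedy cost-per-new-task heuristic would pick Nico and Eli for 10, but a cheaper cover exists.
Eli alone covers flooring, drywall, insulation — every task.
Total fee: 7.
No cover costs less than 7.

7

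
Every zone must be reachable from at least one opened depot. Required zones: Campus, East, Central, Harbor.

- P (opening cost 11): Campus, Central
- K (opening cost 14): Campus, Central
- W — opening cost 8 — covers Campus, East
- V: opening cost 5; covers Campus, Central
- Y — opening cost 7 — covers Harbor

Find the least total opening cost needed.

Choose W, V, and Y: together they cover Campus, East, Central, Harbor — every zone.
Total opening cost: 8 + 5 + 7 = 20.
No cover costs less than 20.

20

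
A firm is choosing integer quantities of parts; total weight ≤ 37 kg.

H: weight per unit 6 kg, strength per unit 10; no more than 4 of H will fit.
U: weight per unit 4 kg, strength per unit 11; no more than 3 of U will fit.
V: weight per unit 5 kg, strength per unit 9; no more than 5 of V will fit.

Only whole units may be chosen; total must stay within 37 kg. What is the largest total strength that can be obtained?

78

This is a bounded integer knapsack.
Take 3×U and 5×V: weight 37 ≤ 37, strength 3·11 + 5·9 = 78.
U has the best ratio (11/4) and is taken to its limit of 3; remaining capacity is filled optimally with the others.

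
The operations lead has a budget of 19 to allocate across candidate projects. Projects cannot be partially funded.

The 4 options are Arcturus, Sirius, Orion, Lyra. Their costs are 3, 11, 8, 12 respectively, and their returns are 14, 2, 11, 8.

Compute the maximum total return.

Treat it as a binary knapsack problem.
Allowing fractional choices, the relaxed optimum would be about 30.3, but projects are indivisible.
Arcturus + Sirius: cost 3 + 11 = 14 ≤ 19, return 14 + 2 = 16.
Arcturus + Lyra: cost 3 + 12 = 15 ≤ 19, return 14 + 8 = 22.
Arcturus + Orion: cost 3 + 8 = 11 ≤ 19, return 14 + 11 = 25.
Best is Arcturus and Orion with total return 25.

25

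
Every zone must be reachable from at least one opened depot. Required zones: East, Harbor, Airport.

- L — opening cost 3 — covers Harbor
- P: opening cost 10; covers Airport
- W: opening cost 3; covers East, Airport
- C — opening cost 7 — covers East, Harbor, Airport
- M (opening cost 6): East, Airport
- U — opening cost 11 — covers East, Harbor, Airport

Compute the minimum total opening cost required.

Choose L and W: together they cover East, Harbor, Airport — every zone.
Total opening cost: 3 + 3 = 6.
No cover costs less than 6.

6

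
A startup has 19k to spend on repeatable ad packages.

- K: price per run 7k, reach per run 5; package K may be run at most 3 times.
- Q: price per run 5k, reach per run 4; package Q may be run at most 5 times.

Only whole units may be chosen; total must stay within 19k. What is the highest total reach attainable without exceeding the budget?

Q has the best ratio (4/5); taking only Q gives at most 3×4 = 12 (stopped by the price limit).
Mixing does better — 2×K and 1×Q: price 19 ≤ 19, reach 2·5 + 1·4 = 14.

14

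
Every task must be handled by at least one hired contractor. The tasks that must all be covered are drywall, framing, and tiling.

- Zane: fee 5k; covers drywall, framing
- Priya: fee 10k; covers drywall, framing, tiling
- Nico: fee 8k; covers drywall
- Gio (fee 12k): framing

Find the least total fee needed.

10

The greedy cost-per-new-task heuristic would pick Zane and Priya for 15, but a cheaper cover exists.
Priya alone covers drywall, framing, tiling — every task.
Total fee: 10.
No cover costs less than 10.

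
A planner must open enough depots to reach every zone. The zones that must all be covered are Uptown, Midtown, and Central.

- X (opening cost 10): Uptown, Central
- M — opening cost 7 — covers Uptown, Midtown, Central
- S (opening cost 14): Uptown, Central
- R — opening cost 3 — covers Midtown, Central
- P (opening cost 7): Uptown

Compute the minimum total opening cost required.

The greedy cost-per-new-zone heuristic would pick R and M for 10, but a cheaper cover exists.
M alone covers Uptown, Midtown, Central — every zone.
Total opening cost: 7.
No cover costs less than 7.

7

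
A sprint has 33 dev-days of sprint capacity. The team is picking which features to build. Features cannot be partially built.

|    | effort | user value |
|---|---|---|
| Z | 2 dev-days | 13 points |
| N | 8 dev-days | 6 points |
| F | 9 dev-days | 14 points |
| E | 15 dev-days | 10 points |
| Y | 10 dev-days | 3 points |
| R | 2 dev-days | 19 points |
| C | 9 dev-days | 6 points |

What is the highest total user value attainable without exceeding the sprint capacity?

Z + F + E + R: effort 2 + 9 + 15 + 2 = 28 ≤ 33, user value 13 + 14 + 10 + 19 = 56.
Z + N + F + R + C: effort 2 + 8 + 9 + 2 + 9 = 30 ≤ 33, user value 13 + 6 + 14 + 19 + 6 = 58.
Z + N + F + Y + R: effort 2 + 8 + 9 + 10 + 2 = 31 ≤ 33, user value 13 + 6 + 14 + 3 + 19 = 55.
Best is Z, N, F, R, and C with total user value 58.

58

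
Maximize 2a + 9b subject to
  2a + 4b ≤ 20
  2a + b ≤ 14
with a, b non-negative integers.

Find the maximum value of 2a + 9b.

(a,b)=(0,5): 2·0+4·5=20≤20, 2·0+1·5=5≤14, objective 45.
(a,b)=(1,4): 2·1+4·4=18≤20, 2·1+1·4=6≤14, objective 38.
(a,b)=(0,4): 2·0+4·4=16≤20, 2·0+1·4=4≤14, objective 36.
No feasible integer point exceeds 45.

45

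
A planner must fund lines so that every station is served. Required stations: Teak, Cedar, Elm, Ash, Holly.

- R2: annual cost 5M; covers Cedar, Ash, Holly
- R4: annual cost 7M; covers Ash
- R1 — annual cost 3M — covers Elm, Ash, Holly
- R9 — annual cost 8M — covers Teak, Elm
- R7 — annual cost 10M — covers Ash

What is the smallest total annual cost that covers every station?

13

This is a weighted set-cover instance.
The greedy cost-per-new-station heuristic would pick R1, R2, and R9 for 16, but a cheaper cover exists.
Choose R2 and R9: together they cover Teak, Cedar, Elm, Ash, Holly — every station.
Total annual cost: 5 + 8 = 13.
No cover costs less than 13.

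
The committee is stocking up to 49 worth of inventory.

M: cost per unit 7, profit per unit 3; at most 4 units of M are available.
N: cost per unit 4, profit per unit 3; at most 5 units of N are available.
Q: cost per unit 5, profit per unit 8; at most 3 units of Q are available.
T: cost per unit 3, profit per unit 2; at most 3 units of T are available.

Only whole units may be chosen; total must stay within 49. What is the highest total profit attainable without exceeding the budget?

46

5×N, 3×Q, and 3×T: cost 44 ≤ 49, profit 5·3 + 3·8 + 3·2 = 45.
1×M, 5×N, 3×Q, and 2×T: cost 48 ≤ 49, profit 1·3 + 5·3 + 3·8 + 2·2 = 46.
Best is 46.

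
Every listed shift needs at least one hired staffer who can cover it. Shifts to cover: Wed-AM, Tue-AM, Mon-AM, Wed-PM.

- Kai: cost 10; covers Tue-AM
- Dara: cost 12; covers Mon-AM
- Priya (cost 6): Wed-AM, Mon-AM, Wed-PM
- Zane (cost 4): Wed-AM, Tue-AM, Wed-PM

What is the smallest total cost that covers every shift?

10

Choose Priya and Zane: together they cover Wed-AM, Tue-AM, Mon-AM, Wed-PM — every shift.
Total cost: 6 + 4 = 10.
No cover costs less than 10.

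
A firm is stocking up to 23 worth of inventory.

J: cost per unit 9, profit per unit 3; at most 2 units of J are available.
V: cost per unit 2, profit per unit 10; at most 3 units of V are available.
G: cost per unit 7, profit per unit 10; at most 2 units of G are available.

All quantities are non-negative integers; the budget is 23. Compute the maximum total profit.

V has the best ratio (10/2); taking only V gives at most 3×10 = 30 (stopped by the supply cap of 3).
Mixing does better — 3×V and 2×G: cost 20 ≤ 23, profit 3·10 + 2·10 = 50.

50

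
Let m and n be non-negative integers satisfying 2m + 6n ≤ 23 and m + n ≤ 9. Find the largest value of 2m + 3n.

19

(m,n)=(8,1): 2·8+6·1=22≤23, 1·8+1·1=9≤9, objective 19.
(m,n)=(9,0): 2·9+6·0=18≤23, 1·9+1·0=9≤9, objective 18.
(m,n)=(7,1): 2·7+6·1=20≤23, 1·7+1·1=8≤9, objective 17.
(m,n)=(8,0): 2·8+6·0=16≤23, 1·8+1·0=8≤9, objective 16.
Maximum is 19 at (m,n)=(8,1).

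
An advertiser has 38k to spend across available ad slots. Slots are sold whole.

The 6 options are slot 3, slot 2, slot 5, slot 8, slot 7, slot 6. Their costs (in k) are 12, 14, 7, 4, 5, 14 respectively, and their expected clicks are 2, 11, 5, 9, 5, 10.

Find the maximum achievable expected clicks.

slot 2 + slot 8 + slot 7 + slot 6: cost 14 + 4 + 5 + 14 = 37 ≤ 38, expected clicks 11 + 9 + 5 + 10 = 35.
slot 2 + slot 8 + slot 6: cost 14 + 4 + 14 = 32 ≤ 38, expected clicks 11 + 9 + 10 = 30.
slot 2 + slot 5 + slot 8 + slot 7: cost 14 + 7 + 4 + 5 = 30 ≤ 38, expected clicks 11 + 5 + 9 + 5 = 30.
Best is slot 2, slot 8, slot 7, and slot 6 with total expected clicks 35.

35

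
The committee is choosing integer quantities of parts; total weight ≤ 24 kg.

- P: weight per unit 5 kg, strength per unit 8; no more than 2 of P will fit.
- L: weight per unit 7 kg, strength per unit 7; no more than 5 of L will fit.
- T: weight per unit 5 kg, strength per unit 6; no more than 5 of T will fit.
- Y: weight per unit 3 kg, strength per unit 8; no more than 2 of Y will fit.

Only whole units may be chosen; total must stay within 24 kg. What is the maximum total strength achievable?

39

Y has the best ratio (8/3); taking only Y gives at most 2×8 = 16 (stopped by the supply cap of 2).
Mixing does better — 2×P, 1×L, and 2×Y: weight 23 ≤ 24, strength 2·8 + 1·7 + 2·8 = 39.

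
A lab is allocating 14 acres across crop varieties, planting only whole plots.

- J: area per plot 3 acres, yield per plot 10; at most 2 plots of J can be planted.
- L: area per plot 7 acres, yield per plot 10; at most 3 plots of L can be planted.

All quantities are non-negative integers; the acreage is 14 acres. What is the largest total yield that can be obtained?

30

J has the best ratio (10/3); taking only J gives at most 2×10 = 20 (stopped by the supply cap of 2).
Mixing does better — 2×J and 1×L: area 13 ≤ 14, yield 2·10 + 1·10 = 30.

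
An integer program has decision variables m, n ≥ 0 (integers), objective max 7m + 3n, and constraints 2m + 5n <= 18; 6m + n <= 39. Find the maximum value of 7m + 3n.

(m,n)=(6,1) is feasible, giving 45.
(m,n)=(6,0) is feasible, giving 42.
(m,n)=(5,1) is feasible, giving 38.
(m,n)=(5,0) is feasible, giving 35.
Maximum is 45 at (m,n)=(6,1).

45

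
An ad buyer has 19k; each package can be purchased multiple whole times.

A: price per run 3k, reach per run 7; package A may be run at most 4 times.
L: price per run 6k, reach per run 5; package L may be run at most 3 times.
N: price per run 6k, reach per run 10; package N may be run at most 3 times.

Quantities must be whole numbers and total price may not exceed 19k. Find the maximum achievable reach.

38

2×A and 2×N: price 18 ≤ 19, reach 2·7 + 2·10 = 34.
4×A and 1×N: price 18 ≤ 19, reach 4·7 + 1·10 = 38.
Best is 38.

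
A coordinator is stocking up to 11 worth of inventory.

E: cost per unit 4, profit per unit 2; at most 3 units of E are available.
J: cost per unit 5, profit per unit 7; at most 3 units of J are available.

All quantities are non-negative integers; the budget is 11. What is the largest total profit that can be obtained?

J has the best ratio (7/5); taking only J gives at most 2×7 = 14 (stopped by the cost limit).
Optimal: 2×J: cost 10 ≤ 11, profit 2·7 = 14.

14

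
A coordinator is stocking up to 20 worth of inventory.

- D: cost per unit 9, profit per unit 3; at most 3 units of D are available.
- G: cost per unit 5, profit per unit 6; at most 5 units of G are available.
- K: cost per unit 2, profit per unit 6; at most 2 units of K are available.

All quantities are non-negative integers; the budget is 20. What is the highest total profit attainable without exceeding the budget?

Take 3×G and 2×K: cost 19 ≤ 20, profit 3·6 + 2·6 = 30.
K has the best ratio (6/2) and is taken to its limit of 2; remaining capacity is filled optimally with the others.

30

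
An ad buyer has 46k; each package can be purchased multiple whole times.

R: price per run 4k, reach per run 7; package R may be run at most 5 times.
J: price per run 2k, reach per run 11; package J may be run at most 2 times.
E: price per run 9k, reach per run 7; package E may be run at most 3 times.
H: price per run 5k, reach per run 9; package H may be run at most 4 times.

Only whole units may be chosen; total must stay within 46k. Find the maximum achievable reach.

J has the best ratio (11/2); taking only J gives at most 2×11 = 22 (stopped by the supply cap of 2).
Mixing does better — 5×R, 2×J, and 4×H: price 44 ≤ 46, reach 5·7 + 2·11 + 4·9 = 93.

93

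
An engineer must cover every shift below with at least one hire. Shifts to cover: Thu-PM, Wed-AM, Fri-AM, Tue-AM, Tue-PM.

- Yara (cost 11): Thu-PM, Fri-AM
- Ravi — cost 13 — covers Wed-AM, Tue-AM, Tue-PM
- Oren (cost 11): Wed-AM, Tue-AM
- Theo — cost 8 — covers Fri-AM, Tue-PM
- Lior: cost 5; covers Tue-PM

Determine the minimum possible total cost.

24

This is a weighted set-cover instance.
The greedy cost-per-new-shift heuristic would pick Theo, Oren, and Yara for 30, but a cheaper cover exists.
Choose Yara and Ravi: together they cover Thu-PM, Wed-AM, Fri-AM, Tue-AM, Tue-PM — every shift.
Total cost: 11 + 13 = 24.
No cover costs less than 24.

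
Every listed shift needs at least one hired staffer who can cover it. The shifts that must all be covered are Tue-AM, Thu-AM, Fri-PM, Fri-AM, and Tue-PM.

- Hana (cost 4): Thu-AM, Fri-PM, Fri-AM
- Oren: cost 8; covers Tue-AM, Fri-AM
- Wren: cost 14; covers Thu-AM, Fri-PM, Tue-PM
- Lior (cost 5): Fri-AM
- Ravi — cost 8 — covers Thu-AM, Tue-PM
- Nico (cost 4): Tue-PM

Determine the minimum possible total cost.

16

Choose Hana, Oren, and Nico: together they cover Tue-AM, Thu-AM, Fri-PM, Fri-AM, Tue-PM — every shift.
Total cost: 4 + 8 + 4 = 16.
No cover costs less than 16.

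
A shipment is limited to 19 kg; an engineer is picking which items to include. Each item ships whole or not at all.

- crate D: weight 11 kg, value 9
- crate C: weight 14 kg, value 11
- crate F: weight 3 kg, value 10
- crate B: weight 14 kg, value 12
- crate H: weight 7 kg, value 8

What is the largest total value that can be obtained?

22

This is a 0-1 knapsack instance.
Allowing fractional choices, the relaxed optimum would be about 25.7, but items are indivisible.
crate F + crate B: weight 3 + 14 = 17 ≤ 19, value 10 + 12 = 22.
crate C + crate F: weight 14 + 3 = 17 ≤ 19, value 11 + 10 = 21.
crate D + crate F: weight 11 + 3 = 14 ≤ 19, value 9 + 10 = 19.
Best is crate F and crate B with total value 22.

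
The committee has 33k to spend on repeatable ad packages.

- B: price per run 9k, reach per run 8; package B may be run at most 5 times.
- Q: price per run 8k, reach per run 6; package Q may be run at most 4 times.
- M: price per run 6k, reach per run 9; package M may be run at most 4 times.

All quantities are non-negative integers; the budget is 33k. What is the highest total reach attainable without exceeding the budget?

44

1×Q and 4×M: price 32 ≤ 33, reach 1·6 + 4·9 = 42.
1×B and 4×M: price 33 ≤ 33, reach 1·8 + 4·9 = 44.
Best is 44.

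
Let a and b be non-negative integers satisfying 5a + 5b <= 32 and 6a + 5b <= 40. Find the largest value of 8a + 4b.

48

(a,b)=(6,0) is feasible, giving 48.
(a,b)=(5,1) is feasible, giving 44.
(a,b)=(5,0) is feasible, giving 40.
Maximum is 48 at (a,b)=(6,0).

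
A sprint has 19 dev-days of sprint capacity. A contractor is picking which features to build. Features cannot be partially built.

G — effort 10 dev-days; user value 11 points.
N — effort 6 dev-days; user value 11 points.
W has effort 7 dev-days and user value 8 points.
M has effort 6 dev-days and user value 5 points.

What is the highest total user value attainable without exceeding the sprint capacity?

24

This is a 0-1 knapsack instance.
Take N, W, and M: effort 6 + 7 + 6 = 19 ≤ 19, user value 11 + 8 + 5 = 24.
No other feasible combination does better.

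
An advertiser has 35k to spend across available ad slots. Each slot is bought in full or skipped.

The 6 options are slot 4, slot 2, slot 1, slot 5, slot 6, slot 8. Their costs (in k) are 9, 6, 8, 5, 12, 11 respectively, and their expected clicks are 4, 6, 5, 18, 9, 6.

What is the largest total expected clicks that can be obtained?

39

Allowing fractional choices, the relaxed optimum would be about 40.2, but ad slots are indivisible.
slot 2 + slot 1 + slot 5 + slot 6: cost 6 + 8 + 5 + 12 = 31 ≤ 35, expected clicks 6 + 5 + 18 + 9 = 38.
slot 4 + slot 2 + slot 5 + slot 6: cost 9 + 6 + 5 + 12 = 32 ≤ 35, expected clicks 4 + 6 + 18 + 9 = 37.
slot 2 + slot 5 + slot 6 + slot 8: cost 6 + 5 + 12 + 11 = 34 ≤ 35, expected clicks 6 + 18 + 9 + 6 = 39.
Best is slot 2, slot 5, slot 6, and slot 8 with total expected clicks 39.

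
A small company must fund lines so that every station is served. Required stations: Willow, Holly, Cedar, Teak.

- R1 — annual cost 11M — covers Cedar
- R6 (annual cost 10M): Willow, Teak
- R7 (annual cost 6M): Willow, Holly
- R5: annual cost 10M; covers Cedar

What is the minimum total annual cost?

Choose R6, R7, and R5: together they cover Willow, Holly, Cedar, Teak — every station.
Total annual cost: 10 + 6 + 10 = 26.

26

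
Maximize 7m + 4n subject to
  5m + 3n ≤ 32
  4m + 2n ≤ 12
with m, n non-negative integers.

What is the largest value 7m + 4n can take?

24

(m,n)=(0,6): 5·0+3·6=18≤32, 4·0+2·6=12≤12, objective 24.
(m,n)=(0,5): 5·0+3·5=15≤32, 4·0+2·5=10≤12, objective 20.
Maximum is 24 at (m,n)=(0,6).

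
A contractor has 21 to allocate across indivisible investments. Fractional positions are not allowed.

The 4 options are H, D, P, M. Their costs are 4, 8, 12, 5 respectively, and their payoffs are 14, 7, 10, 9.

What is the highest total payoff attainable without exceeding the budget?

33

H + P: cost 4 + 12 = 16 ≤ 21, payoff 14 + 10 = 24.
H + D + M: cost 4 + 8 + 5 = 17 ≤ 21, payoff 14 + 7 + 9 = 30.
H + P + M: cost 4 + 12 + 5 = 21 ≤ 21, payoff 14 + 10 + 9 = 33.
Best is H, P, and M with total payoff 33.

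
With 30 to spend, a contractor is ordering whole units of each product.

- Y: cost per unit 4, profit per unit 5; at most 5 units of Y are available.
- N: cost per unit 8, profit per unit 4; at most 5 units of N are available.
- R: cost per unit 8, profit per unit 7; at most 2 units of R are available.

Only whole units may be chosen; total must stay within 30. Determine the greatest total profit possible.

Y has the best ratio (5/4); taking only Y gives at most 5×5 = 25 (stopped by the supply cap of 5).
Mixing does better — 5×Y and 1×R: cost 28 ≤ 30, profit 5·5 + 1·7 = 32.

32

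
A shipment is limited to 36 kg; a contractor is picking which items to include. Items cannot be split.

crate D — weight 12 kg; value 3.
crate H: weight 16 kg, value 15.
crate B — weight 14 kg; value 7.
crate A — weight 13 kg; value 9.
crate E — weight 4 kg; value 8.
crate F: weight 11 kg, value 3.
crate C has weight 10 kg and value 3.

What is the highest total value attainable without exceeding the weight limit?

32

Take crate H, crate A, and crate E: weight 16 + 13 + 4 = 33 ≤ 36, value 15 + 9 + 8 = 32.
No other feasible combination does better.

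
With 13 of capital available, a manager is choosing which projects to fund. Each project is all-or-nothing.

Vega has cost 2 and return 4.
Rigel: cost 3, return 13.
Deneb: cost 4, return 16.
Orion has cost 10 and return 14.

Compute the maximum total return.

Vega + Rigel + Deneb: cost 2 + 3 + 4 = 9 ≤ 13, return 4 + 13 + 16 = 33.
Rigel + Deneb: cost 3 + 4 = 7 ≤ 13, return 13 + 16 = 29.
Rigel + Orion: cost 3 + 10 = 13 ≤ 13, return 13 + 14 = 27.
Best is Vega, Rigel, and Deneb with total return 33.

33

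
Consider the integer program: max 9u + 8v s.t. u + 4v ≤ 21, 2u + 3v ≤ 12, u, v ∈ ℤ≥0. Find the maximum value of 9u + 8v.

(u,v)=(6,0): 1·6+4·0=6≤21, 2·6+3·0=12≤12, objective 54.
(u,v)=(5,0): 1·5+4·0=5≤21, 2·5+3·0=10≤12, objective 45.
No feasible integer point exceeds 54.

54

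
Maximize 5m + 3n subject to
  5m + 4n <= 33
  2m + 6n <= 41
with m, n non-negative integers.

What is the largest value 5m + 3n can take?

31

(m,n)=(5,2): 5·5+4·2=33≤33, 2·5+6·2=22≤41, objective 31.
(m,n)=(6,0): 5·6+4·0=30≤33, 2·6+6·0=12≤41, objective 30.
(m,n)=(4,3): 5·4+4·3=32≤33, 2·4+6·3=26≤41, objective 29.
The best lattice point is (5,2), giving 31.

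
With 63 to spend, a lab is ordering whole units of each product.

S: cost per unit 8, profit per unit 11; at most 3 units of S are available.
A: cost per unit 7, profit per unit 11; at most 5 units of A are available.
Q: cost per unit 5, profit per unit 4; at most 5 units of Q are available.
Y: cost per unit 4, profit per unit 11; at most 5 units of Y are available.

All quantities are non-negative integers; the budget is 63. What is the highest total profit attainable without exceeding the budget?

This is a bounded integer knapsack.
Y has the best ratio (11/4); taking only Y gives at most 5×11 = 55 (stopped by the supply cap of 5).
Mixing does better — 1×S, 5×A, and 5×Y: cost 63 ≤ 63, profit 1·11 + 5·11 + 5·11 = 121.

121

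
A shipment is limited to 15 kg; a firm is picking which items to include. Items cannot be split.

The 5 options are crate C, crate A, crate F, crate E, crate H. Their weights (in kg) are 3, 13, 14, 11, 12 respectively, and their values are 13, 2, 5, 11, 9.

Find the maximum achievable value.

Take crate C and crate E: weight 3 + 11 = 14 ≤ 15, value 13 + 11 = 24.
No other feasible combination does better.

24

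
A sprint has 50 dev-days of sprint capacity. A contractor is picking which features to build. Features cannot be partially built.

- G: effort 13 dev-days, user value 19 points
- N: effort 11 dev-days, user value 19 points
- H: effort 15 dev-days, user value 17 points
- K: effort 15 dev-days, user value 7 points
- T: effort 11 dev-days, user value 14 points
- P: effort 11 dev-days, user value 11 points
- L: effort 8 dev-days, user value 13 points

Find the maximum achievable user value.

69

Treat it as a binary knapsack problem.
G + N + H + P: effort 13 + 11 + 15 + 11 = 50 ≤ 50, user value 19 + 19 + 17 + 11 = 66.
G + N + H + L: effort 13 + 11 + 15 + 8 = 47 ≤ 50, user value 19 + 19 + 17 + 13 = 68.
G + N + H + T: effort 13 + 11 + 15 + 11 = 50 ≤ 50, user value 19 + 19 + 17 + 14 = 69.
Best is G, N, H, and T with total user value 69.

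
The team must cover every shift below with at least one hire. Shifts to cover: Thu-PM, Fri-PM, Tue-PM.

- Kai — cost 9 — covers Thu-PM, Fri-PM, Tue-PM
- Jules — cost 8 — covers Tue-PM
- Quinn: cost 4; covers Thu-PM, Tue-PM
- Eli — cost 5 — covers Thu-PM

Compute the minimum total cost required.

This is an integer covering problem.
The greedy cost-per-new-shift heuristic would pick Quinn and Kai for 13, but a cheaper cover exists.
Kai alone covers Thu-PM, Fri-PM, Tue-PM — every shift.
Total cost: 9.
No cover costs less than 9.

9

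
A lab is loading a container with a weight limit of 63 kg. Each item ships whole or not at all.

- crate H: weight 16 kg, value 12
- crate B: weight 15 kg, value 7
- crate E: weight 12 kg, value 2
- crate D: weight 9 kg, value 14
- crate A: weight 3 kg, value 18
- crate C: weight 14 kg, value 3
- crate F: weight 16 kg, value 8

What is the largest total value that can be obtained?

This is a 0-1 knapsack instance.
crate H + crate D + crate A + crate C + crate F: weight 16 + 9 + 3 + 14 + 16 = 58 ≤ 63, value 12 + 14 + 18 + 3 + 8 = 55.
crate H + crate B + crate D + crate A + crate F: weight 16 + 15 + 9 + 3 + 16 = 59 ≤ 63, value 12 + 7 + 14 + 18 + 8 = 59.
Best is crate H, crate B, crate D, crate A, and crate F with total value 59.

59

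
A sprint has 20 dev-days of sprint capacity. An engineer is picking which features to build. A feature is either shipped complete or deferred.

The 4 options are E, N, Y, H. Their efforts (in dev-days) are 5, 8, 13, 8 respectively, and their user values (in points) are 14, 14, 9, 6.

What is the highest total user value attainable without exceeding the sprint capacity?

Treat it as a binary knapsack problem.
Allowing fractional choices, the relaxed optimum would be about 33.2, but features are indivisible.
E + Y: effort 5 + 13 = 18 ≤ 20, user value 14 + 9 = 23.
E + N: effort 5 + 8 = 13 ≤ 20, user value 14 + 14 = 28.
E + H: effort 5 + 8 = 13 ≤ 20, user value 14 + 6 = 20.
Best is E and N with total user value 28.

28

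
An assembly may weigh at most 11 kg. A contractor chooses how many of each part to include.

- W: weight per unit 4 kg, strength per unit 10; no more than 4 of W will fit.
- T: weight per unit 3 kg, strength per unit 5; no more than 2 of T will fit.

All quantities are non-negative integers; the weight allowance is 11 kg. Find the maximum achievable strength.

25

2×W and 1×T: weight 11 ≤ 11, strength 2·10 + 1·5 = 25.
1×W and 2×T: weight 10 ≤ 11, strength 1·10 + 2·5 = 20.
Best is 25.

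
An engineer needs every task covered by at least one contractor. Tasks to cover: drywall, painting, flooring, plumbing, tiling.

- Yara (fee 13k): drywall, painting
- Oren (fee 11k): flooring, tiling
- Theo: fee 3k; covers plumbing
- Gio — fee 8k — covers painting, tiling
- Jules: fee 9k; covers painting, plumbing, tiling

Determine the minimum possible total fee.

27

Choose Yara, Oren, and Theo: together they cover drywall, painting, flooring, plumbing, tiling — every task.
Total fee: 13 + 11 + 3 = 27.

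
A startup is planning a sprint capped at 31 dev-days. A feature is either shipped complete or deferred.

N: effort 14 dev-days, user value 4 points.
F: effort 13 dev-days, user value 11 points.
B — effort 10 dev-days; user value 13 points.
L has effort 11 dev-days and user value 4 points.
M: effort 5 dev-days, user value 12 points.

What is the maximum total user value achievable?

Allowing fractional choices, the relaxed optimum would be about 37.1, but features are indivisible.
F + B + M: effort 13 + 10 + 5 = 28 ≤ 31, user value 11 + 13 + 12 = 36.
B + L + M: effort 10 + 11 + 5 = 26 ≤ 31, user value 13 + 4 + 12 = 29.
N + B + M: effort 14 + 10 + 5 = 29 ≤ 31, user value 4 + 13 + 12 = 29.
Best is F, B, and M with total user value 36.

36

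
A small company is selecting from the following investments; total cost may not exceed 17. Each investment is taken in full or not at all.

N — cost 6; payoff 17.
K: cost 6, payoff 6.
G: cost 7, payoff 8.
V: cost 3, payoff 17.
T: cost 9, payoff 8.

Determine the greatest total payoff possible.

This is a 0-1 knapsack instance.
Take N, G, and V: cost 6 + 7 + 3 = 16 ≤ 17, payoff 17 + 8 + 17 = 42.
No other feasible combination does better.

42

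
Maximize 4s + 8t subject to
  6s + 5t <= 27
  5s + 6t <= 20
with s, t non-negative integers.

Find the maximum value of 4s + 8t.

Relaxing integrality, the LP optimum is 26.67 at (s,t) = (0, 3.33), which is not an integer point.
(s,t)=(0,3): 6·0+5·3=15≤27, 5·0+6·3=18≤20, objective 24.
(s,t)=(1,2): 6·1+5·2=16≤27, 5·1+6·2=17≤20, objective 20.
(s,t)=(0,2): 6·0+5·2=10≤27, 5·0+6·2=12≤20, objective 16.
No feasible integer point exceeds 24.

24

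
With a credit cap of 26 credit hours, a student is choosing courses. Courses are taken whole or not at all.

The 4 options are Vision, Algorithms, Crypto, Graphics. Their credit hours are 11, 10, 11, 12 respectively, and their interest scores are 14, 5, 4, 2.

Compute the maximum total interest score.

Allowing fractional choices, the relaxed optimum would be about 20.8, but courses are indivisible.
Vision + Crypto: credit hours 11 + 11 = 22 ≤ 26, interest score 14 + 4 = 18.
Vision + Algorithms: credit hours 11 + 10 = 21 ≤ 26, interest score 14 + 5 = 19.
Best is Vision and Algorithms with total interest score 19.

19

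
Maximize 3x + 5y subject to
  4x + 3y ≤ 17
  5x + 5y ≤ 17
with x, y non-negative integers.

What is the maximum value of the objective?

15

Relaxing integrality, the LP optimum is 17.00 at (x,y) = (0, 3.4), which is not an integer point.
(x,y)=(0,3): 4·0+3·3=9≤17, 5·0+5·3=15≤17, objective 15.
(x,y)=(1,2): 4·1+3·2=10≤17, 5·1+5·2=15≤17, objective 13.
(x,y)=(0,2): 4·0+3·2=6≤17, 5·0+5·2=10≤17, objective 10.
The best lattice point is (0,3), giving 15.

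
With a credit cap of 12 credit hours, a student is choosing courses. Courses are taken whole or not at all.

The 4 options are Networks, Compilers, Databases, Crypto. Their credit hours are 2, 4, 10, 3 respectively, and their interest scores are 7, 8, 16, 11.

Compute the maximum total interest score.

Allowing fractional choices, the relaxed optimum would be about 30.8, but courses are indivisible.
Networks + Compilers + Crypto: credit hours 2 + 4 + 3 = 9 ≤ 12, interest score 7 + 8 + 11 = 26.
Networks + Databases: credit hours 2 + 10 = 12 ≤ 12, interest score 7 + 16 = 23.
Compilers + Crypto: credit hours 4 + 3 = 7 ≤ 12, interest score 8 + 11 = 19.
Best is Networks, Compilers, and Crypto with total interest score 26.

26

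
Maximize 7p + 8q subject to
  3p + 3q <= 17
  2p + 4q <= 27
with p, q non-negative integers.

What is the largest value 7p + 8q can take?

(p,q)=(0,5): 3·0+3·5=15≤17, 2·0+4·5=20≤27, objective 40.
(p,q)=(1,4): 3·1+3·4=15≤17, 2·1+4·4=18≤27, objective 39.
(p,q)=(0,4): 3·0+3·4=12≤17, 2·0+4·4=16≤27, objective 32.
Maximum is 40 at (p,q)=(0,5).

40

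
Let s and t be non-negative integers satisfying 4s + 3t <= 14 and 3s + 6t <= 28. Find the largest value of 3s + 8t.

32

Relaxing integrality, the LP optimum is 37.33 at (s,t) = (0, 4.67), which is not an integer point.
(s,t)=(0,4): 4·0+3·4=12≤14, 3·0+6·4=24≤28, objective 32.
(s,t)=(1,3): 4·1+3·3=13≤14, 3·1+6·3=21≤28, objective 27.
No feasible integer point exceeds 32.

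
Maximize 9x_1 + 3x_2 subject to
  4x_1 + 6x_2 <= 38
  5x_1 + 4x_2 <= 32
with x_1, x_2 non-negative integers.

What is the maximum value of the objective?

54

Relaxing integrality, the LP optimum is 57.60 at (x_1,x_2) = (6.4, 0), which is not an integer point.
(x_1,x_2)=(6,0): 4·6+6·0=24≤38, 5·6+4·0=30≤32, objective 54.
(x_1,x_2)=(5,1): 4·5+6·1=26≤38, 5·5+4·1=29≤32, objective 48.
Maximum is 54 at (x_1,x_2)=(6,0).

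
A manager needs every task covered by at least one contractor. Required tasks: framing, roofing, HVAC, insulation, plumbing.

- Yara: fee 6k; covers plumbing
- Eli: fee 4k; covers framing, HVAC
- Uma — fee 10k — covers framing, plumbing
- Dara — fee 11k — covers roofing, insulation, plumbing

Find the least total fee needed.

Choose Eli and Dara: together they cover framing, roofing, HVAC, insulation, plumbing — every task.
Total fee: 4 + 11 = 15.

15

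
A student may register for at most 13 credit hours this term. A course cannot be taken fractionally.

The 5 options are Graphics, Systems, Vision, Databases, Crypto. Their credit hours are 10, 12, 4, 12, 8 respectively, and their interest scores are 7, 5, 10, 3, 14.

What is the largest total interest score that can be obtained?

Crypto: credit hours 8 ≤ 13, interest score 14.
Vision + Crypto: credit hours 4 + 8 = 12 ≤ 13, interest score 10 + 14 = 24.
Vision: credit hours 4 ≤ 13, interest score 10.
Best is Vision and Crypto with total interest score 24.

24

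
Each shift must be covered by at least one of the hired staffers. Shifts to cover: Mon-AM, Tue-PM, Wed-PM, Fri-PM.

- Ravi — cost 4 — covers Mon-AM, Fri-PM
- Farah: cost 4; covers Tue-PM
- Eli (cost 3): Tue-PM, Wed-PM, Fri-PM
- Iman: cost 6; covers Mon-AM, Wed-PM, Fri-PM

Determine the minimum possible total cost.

7

Choose Ravi and Eli: together they cover Mon-AM, Tue-PM, Wed-PM, Fri-PM — every shift.
Total cost: 4 + 3 = 7.
No cover costs less than 7.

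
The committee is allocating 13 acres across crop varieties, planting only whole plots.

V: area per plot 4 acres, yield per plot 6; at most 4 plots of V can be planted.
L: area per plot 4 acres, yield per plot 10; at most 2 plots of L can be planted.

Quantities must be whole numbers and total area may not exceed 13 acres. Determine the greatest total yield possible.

L has the best ratio (10/4); taking only L gives at most 2×10 = 20 (stopped by the supply cap of 2).
Mixing does better — 1×V and 2×L: area 12 ≤ 13, yield 1·6 + 2·10 = 26.

26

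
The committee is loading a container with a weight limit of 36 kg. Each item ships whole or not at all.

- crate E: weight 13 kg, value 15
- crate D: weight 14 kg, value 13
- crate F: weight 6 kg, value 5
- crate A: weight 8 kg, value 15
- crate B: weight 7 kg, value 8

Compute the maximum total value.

Take crate E, crate F, crate A, and crate B: weight 13 + 6 + 8 + 7 = 34 ≤ 36, value 15 + 5 + 15 + 8 = 43.
No feasible combination exceeds this.

43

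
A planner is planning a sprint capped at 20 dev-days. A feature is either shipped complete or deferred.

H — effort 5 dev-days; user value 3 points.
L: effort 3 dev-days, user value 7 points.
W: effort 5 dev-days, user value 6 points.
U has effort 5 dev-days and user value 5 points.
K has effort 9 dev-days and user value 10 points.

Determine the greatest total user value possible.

Allowing fractional choices, the relaxed optimum would be about 26.0, but features are indivisible.
L + W + K: effort 3 + 5 + 9 = 17 ≤ 20, user value 7 + 6 + 10 = 23.
L + U + K: effort 3 + 5 + 9 = 17 ≤ 20, user value 7 + 5 + 10 = 22.
Best is L, W, and K with total user value 23.

23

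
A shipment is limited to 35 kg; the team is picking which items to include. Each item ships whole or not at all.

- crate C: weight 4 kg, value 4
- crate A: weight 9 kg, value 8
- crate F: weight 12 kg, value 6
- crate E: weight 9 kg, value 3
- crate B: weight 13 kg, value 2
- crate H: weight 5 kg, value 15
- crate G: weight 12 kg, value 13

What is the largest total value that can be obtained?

40

crate A + crate E + crate H + crate G: weight 9 + 9 + 5 + 12 = 35 ≤ 35, value 8 + 3 + 15 + 13 = 39.
crate C + crate A + crate H + crate G: weight 4 + 9 + 5 + 12 = 30 ≤ 35, value 4 + 8 + 15 + 13 = 40.
crate C + crate F + crate H + crate G: weight 4 + 12 + 5 + 12 = 33 ≤ 35, value 4 + 6 + 15 + 13 = 38.
Best is crate C, crate A, crate H, and crate G with total value 40.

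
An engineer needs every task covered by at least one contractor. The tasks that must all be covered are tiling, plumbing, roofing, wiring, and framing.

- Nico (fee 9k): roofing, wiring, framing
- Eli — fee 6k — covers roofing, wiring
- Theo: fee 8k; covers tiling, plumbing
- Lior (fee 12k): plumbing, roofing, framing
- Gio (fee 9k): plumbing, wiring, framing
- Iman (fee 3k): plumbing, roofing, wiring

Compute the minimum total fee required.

17

This is an integer covering problem.
The greedy cost-per-new-task heuristic would pick Iman, Theo, and Nico for 20, but a cheaper cover exists.
Choose Nico and Theo: together they cover tiling, plumbing, roofing, wiring, framing — every task.
Total fee: 9 + 8 = 17.
No cover costs less than 17.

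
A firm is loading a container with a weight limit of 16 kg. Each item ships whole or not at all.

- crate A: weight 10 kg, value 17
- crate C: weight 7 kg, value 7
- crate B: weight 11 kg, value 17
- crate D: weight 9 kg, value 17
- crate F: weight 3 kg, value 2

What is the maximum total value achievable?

crate C + crate D: weight 7 + 9 = 16 ≤ 16, value 7 + 17 = 24.
crate D + crate F: weight 9 + 3 = 12 ≤ 16, value 17 + 2 = 19.
crate A + crate F: weight 10 + 3 = 13 ≤ 16, value 17 + 2 = 19.
Best is crate C and crate D with total value 24.

24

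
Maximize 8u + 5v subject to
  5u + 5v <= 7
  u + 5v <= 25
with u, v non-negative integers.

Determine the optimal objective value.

(u,v)=(1,0): 5·1+5·0=5≤7, 1·1+5·0=1≤25, objective 8.
(u,v)=(0,1): 5·0+5·1=5≤7, 1·0+5·1=5≤25, objective 5.
(u,v)=(0,0): 5·0+5·0=0≤7, 1·0+5·0=0≤25, objective 0.
No feasible integer point exceeds 8.

8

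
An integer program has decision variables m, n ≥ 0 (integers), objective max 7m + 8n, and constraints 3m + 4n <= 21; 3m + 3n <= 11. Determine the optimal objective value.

Relaxing integrality, the LP optimum is 29.33 at (m,n) = (0, 3.67), which is not an integer point.
(m,n)=(0,3): 3·0+4·3=12≤21, 3·0+3·3=9≤11, objective 24.
(m,n)=(1,2): 3·1+4·2=11≤21, 3·1+3·2=9≤11, objective 23.
(m,n)=(0,2): 3·0+4·2=8≤21, 3·0+3·2=6≤11, objective 16.
Maximum is 24 at (m,n)=(0,3).

24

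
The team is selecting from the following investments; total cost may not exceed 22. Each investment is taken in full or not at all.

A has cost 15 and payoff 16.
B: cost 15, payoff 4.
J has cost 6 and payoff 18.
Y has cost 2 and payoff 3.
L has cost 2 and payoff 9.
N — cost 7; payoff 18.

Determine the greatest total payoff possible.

48

J + L + N: cost 6 + 2 + 7 = 15 ≤ 22, payoff 18 + 9 + 18 = 45.
J + Y + L + N: cost 6 + 2 + 2 + 7 = 17 ≤ 22, payoff 18 + 3 + 9 + 18 = 48.
Best is J, Y, L, and N with total payoff 48.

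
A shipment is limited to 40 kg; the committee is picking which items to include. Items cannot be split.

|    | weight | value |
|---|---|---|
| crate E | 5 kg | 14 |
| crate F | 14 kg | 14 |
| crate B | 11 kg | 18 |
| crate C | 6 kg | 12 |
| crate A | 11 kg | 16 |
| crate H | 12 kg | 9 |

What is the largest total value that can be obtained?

60

This is an integer program with binary decision variables.
crate E + crate B + crate A + crate H: weight 5 + 11 + 11 + 12 = 39 ≤ 40, value 14 + 18 + 16 + 9 = 57.
crate E + crate F + crate B + crate C: weight 5 + 14 + 11 + 6 = 36 ≤ 40, value 14 + 14 + 18 + 12 = 58.
crate E + crate B + crate C + crate A: weight 5 + 11 + 6 + 11 = 33 ≤ 40, value 14 + 18 + 12 + 16 = 60.
Best is crate E, crate B, crate C, and crate A with total value 60.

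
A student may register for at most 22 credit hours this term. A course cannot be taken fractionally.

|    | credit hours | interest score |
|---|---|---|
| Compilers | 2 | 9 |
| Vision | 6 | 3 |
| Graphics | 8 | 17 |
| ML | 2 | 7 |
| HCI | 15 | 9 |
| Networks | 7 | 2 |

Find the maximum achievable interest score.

Compilers + Graphics + ML + Networks: credit hours 2 + 8 + 2 + 7 = 19 ≤ 22, interest score 9 + 17 + 7 + 2 = 35.
Compilers + Vision + Graphics + ML: credit hours 2 + 6 + 8 + 2 = 18 ≤ 22, interest score 9 + 3 + 17 + 7 = 36.
Best is Compilers, Vision, Graphics, and ML with total interest score 36.

36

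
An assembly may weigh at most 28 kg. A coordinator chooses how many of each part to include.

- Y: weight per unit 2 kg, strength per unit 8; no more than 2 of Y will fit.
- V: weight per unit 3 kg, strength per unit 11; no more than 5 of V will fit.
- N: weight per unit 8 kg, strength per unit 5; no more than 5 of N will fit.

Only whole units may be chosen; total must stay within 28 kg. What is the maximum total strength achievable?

Take 2×Y, 5×V, and 1×N: weight 27 ≤ 28, strength 2·8 + 5·11 + 1·5 = 76.
Y has the best ratio (8/2) and is taken to its limit of 2; remaining capacity is filled optimally with the others.

76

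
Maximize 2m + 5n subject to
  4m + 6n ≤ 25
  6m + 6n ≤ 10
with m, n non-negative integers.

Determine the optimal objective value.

(m,n)=(0,1): 4·0+6·1=6≤25, 6·0+6·1=6≤10, objective 5.
(m,n)=(1,0): 4·1+6·0=4≤25, 6·1+6·0=6≤10, objective 2.
Maximum is 5 at (m,n)=(0,1).

5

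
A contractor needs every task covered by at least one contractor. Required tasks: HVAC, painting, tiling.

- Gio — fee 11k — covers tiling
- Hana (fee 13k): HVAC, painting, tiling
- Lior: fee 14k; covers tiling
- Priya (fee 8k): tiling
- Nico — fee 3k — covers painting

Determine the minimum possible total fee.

The greedy cost-per-new-task heuristic would pick Nico and Hana for 16, but a cheaper cover exists.
Hana alone covers HVAC, painting, tiling — every task.
Total fee: 13.
No cover costs less than 13.

13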